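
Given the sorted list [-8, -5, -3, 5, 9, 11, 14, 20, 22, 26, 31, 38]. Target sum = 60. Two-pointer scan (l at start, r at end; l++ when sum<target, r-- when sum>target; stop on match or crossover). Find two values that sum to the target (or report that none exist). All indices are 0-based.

(22, 38)

l=0 r=11: -8+38=30 <60, l++
l=1 r=11: -5+38=33 <60, l++
l=2 r=11: -3+38=35 <60, l++
l=3 r=11: 5+38=43 <60, l++
l=4 r=11: 9+38=47 <60, l++
l=5 r=11: 11+38=49 <60, l++
l=6 r=11: 14+38=52 <60, l++
l=7 r=11: 20+38=58 <60, l++
l=8 r=11: 22+38=60, found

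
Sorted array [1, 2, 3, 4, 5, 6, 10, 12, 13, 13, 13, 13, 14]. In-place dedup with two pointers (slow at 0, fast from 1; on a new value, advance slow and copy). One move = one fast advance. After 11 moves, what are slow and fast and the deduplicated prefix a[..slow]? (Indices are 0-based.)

(s=0,f=1) a[fast]=2≠a[slow]=1 write a[1]=2 → slow++,fast++
(s=1,f=2) a[fast]=3≠a[slow]=2 write a[2]=3 → slow++,fast++
(s=2,f=3) a[fast]=4≠a[slow]=3 write a[3]=4 → slow++,fast++
(s=3,f=4) a[fast]=5≠a[slow]=4 write a[4]=5 → slow++,fast++
(s=4,f=5) a[fast]=6≠a[slow]=5 write a[5]=6 → slow++,fast++
(s=5,f=6) a[fast]=10≠a[slow]=6 write a[6]=10 → slow++,fast++
(s=6,f=7) a[fast]=12≠a[slow]=10 write a[7]=12 → slow++,fast++
(s=7,f=8) a[fast]=13≠a[slow]=12 write a[8]=13 → slow++,fast++
(s=8,f=9) a[fast]=13=a[slow] dup → fast++
(s=8,f=10) a[fast]=13=a[slow] dup → fast++
(s=8,f=11) a[fast]=13=a[slow] dup → fast++

slow=8, fast=12, prefix=[1, 2, 3, 4, 5, 6, 10, 12, 13]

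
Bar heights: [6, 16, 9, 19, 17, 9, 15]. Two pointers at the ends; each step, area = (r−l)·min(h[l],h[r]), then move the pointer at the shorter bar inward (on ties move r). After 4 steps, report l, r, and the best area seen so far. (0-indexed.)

l=2, r=4, best area=75

l=0 r=6: min(6,15)*6=36 best=36 *, l++
l=1 r=6: min(16,15)*5=75 best=75 *, r--
l=1 r=5: min(16,9)*4=36 best=75, r--
l=1 r=4: min(16,17)*3=48 best=75, l++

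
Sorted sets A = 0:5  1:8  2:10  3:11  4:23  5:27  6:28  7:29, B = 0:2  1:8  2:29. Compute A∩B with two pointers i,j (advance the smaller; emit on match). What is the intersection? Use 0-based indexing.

[i=0,j=0] 5>2 → j++
[i=0,j=1] 5<8 → i++
[i=1,j=1] 8==8 emit → i++,j++
[i=2,j=2] 10<29 → i++
[i=3,j=2] 11<29 → i++
[i=4,j=2] 23<29 → i++
[i=5,j=2] 27<29 → i++
[i=6,j=2] 28<29 → i++
[i=7,j=2] 29==29 emit → i++,j++

intersection = [8, 29]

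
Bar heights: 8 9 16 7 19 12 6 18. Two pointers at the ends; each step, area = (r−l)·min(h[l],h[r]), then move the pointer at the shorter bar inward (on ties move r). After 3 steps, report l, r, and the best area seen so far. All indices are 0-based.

l=0 r=7: min(8,18)*7=56 best=56 *, l++
l=1 r=7: min(9,18)*6=54 best=56, l++
l=2 r=7: min(16,18)*5=80 best=80 *, l++

l=3, r=7, best area=80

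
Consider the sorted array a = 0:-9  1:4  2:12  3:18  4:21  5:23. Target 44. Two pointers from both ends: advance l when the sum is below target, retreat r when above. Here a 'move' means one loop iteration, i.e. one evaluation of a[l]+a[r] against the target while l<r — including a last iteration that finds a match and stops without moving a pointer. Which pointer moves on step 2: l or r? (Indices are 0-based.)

l=0 r=5: -9+23=14 <44, l++
l=1 r=5: 4+23=27 <44, l++

l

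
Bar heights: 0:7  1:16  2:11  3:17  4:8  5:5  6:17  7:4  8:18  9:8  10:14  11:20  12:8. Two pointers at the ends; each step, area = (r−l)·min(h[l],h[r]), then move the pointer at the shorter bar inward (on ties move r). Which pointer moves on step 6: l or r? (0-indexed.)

l

[0,12] min(7,8)*12=84 best=84 * → l++
[1,12] min(16,8)*11=88 best=88 * → r--
[1,11] min(16,20)*10=160 best=160 * → l++
[2,11] min(11,20)*9=99 best=160 → l++
[3,11] min(17,20)*8=136 best=160 → l++
[4,11] min(8,20)*7=56 best=160 → l++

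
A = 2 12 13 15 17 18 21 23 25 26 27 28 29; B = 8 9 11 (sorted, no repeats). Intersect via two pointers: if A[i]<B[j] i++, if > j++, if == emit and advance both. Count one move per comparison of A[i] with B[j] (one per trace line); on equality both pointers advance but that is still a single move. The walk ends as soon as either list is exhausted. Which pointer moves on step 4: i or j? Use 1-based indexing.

i=1 j=1: 2<8, i++
i=2 j=1: 12>8, j++
i=2 j=2: 12>9, j++
i=2 j=3: 12>11, j++

j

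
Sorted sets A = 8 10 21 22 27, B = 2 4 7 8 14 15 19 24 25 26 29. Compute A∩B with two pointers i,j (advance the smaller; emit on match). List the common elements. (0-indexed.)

intersection = [8]

i=0 j=0: 8>2, j++
i=0 j=1: 8>4, j++
i=0 j=2: 8>7, j++
i=0 j=3: 8==8 emit, i++,j++
i=1 j=4: 10<14, i++
i=2 j=4: 21>14, j++
i=2 j=5: 21>15, j++
i=2 j=6: 21>19, j++
i=2 j=7: 21<24, i++
i=3 j=7: 22<24, i++
i=4 j=7: 27>24, j++
i=4 j=8: 27>25, j++
i=4 j=9: 27>26, j++
i=4 j=10: 27<29, i++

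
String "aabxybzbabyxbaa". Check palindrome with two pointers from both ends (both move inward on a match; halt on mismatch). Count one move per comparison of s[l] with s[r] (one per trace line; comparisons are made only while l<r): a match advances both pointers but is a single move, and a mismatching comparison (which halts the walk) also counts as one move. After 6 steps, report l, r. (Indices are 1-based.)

l=7, r=9

l=1 r=15: 'a'=='a', l++,r--
l=2 r=14: 'a'=='a', l++,r--
l=3 r=13: 'b'=='b', l++,r--
l=4 r=12: 'x'=='x', l++,r--
l=5 r=11: 'y'=='y', l++,r--
l=6 r=10: 'b'=='b', l++,r--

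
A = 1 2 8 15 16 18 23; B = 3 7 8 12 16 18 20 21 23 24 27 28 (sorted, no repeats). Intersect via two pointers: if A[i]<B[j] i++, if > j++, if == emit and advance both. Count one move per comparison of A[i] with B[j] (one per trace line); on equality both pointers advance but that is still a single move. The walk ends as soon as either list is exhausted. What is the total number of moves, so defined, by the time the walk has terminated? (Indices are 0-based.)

i=0 j=0: 1<3, i++
i=1 j=0: 2<3, i++
i=2 j=0: 8>3, j++
i=2 j=1: 8>7, j++
i=2 j=2: 8==8 emit, i++,j++
i=3 j=3: 15>12, j++
i=3 j=4: 15<16, i++
i=4 j=4: 16==16 emit, i++,j++
i=5 j=5: 18==18 emit, i++,j++
i=6 j=6: 23>20, j++
i=6 j=7: 23>21, j++
i=6 j=8: 23==23 emit, i++,j++

12 moves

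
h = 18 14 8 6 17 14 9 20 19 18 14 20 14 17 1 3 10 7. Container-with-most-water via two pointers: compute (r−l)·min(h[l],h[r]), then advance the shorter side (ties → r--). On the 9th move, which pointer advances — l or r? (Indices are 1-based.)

l

[1,18] min(18,7)*17=119 best=119 * → r--
[1,17] min(18,10)*16=160 best=160 * → r--
[1,16] min(18,3)*15=45 best=160 → r--
[1,15] min(18,1)*14=14 best=160 → r--
[1,14] min(18,17)*13=221 best=221 * → r--
[1,13] min(18,14)*12=168 best=221 → r--
[1,12] min(18,20)*11=198 best=221 → l++
[2,12] min(14,20)*10=140 best=221 → l++
[3,12] min(8,20)*9=72 best=221 → l++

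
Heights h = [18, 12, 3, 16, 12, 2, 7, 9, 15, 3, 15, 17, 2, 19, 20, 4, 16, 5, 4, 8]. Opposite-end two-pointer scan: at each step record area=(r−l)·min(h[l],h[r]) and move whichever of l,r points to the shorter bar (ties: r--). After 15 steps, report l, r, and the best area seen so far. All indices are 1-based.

[1,20] min(18,8)*19=152 best=152 * → r--
[1,19] min(18,4)*18=72 best=152 → r--
[1,18] min(18,5)*17=85 best=152 → r--
[1,17] min(18,16)*16=256 best=256 * → r--
[1,16] min(18,4)*15=60 best=256 → r--
[1,15] min(18,20)*14=252 best=256 → l++
[2,15] min(12,20)*13=156 best=256 → l++
[3,15] min(3,20)*12=36 best=256 → l++
[4,15] min(16,20)*11=176 best=256 → l++
[5,15] min(12,20)*10=120 best=256 → l++
[6,15] min(2,20)*9=18 best=256 → l++
[7,15] min(7,20)*8=56 best=256 → l++
[8,15] min(9,20)*7=63 best=256 → l++
[9,15] min(15,20)*6=90 best=256 → l++
[10,15] min(3,20)*5=15 best=256 → l++

l=11, r=15, best area=256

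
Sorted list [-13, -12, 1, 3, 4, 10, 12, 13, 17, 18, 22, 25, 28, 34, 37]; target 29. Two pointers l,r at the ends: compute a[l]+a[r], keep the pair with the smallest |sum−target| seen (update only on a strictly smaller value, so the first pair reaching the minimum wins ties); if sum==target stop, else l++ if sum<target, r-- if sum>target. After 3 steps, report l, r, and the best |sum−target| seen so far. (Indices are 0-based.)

l=2, r=13, best |Δ|=4

l=0 r=14: -13+37=24 d=5 *, l++
l=1 r=14: -12+37=25 d=4 *, l++
l=2 r=14: 1+37=38 d=9, r--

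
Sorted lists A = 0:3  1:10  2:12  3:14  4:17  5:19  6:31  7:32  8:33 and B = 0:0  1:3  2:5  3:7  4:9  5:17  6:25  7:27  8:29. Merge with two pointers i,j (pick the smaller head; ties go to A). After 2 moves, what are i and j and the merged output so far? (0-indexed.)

i=1, j=1, merged so far=[0, 3]

[i=0,j=0] A[i]=3>B[j]=0 take 0 → j++
[i=0,j=1] A[i]=3<=B[j]=3 take 3 → i++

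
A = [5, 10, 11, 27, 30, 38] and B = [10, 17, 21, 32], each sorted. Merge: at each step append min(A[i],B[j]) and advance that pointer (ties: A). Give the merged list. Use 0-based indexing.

[5, 10, 10, 11, 17, 21, 27, 30, 32, 38]

i=0 j=0: A[i]=5<=B[j]=10 take 5, i++
i=1 j=0: A[i]=10<=B[j]=10 take 10, i++
i=2 j=0: A[i]=11>B[j]=10 take 10, j++
i=2 j=1: A[i]=11<=B[j]=17 take 11, i++
i=3 j=1: A[i]=27>B[j]=17 take 17, j++
i=3 j=2: A[i]=27>B[j]=21 take 21, j++
i=3 j=3: A[i]=27<=B[j]=32 take 27, i++
i=4 j=3: A[i]=30<=B[j]=32 take 30, i++
i=5 j=3: A[i]=38>B[j]=32 take 32, j++
i=5 j=4: B done, take A[i]=38, i++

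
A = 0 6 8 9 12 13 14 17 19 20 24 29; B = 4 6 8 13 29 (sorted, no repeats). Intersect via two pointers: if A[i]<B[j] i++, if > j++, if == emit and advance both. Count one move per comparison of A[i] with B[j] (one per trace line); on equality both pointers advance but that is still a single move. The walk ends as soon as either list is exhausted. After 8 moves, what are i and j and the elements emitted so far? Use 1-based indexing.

i=8, j=5, emitted=[6, 8, 13]

[i=1,j=1] 0<4 → i++
[i=2,j=1] 6>4 → j++
[i=2,j=2] 6==6 emit → i++,j++
[i=3,j=3] 8==8 emit → i++,j++
[i=4,j=4] 9<13 → i++
[i=5,j=4] 12<13 → i++
[i=6,j=4] 13==13 emit → i++,j++
[i=7,j=5] 14<29 → i++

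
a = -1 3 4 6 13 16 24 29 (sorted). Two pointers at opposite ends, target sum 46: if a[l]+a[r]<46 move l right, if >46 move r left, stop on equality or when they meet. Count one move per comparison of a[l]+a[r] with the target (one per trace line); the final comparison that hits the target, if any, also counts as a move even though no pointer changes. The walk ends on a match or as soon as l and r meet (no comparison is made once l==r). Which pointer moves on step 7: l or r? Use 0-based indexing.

[0,7] -1+29=28 <46 → l++
[1,7] 3+29=32 <46 → l++
[2,7] 4+29=33 <46 → l++
[3,7] 6+29=35 <46 → l++
[4,7] 13+29=42 <46 → l++
[5,7] 16+29=45 <46 → l++
[6,7] 24+29=53 >46 → r--

r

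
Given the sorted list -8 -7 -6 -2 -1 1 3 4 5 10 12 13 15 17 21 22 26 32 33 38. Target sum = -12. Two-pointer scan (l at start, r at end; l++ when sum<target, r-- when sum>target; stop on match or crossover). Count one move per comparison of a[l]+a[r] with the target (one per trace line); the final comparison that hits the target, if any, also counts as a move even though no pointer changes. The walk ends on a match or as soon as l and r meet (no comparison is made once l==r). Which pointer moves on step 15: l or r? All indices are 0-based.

r

l=0 r=19: -8+38=30 >-12, r--
l=0 r=18: -8+33=25 >-12, r--
l=0 r=17: -8+32=24 >-12, r--
l=0 r=16: -8+26=18 >-12, r--
l=0 r=15: -8+22=14 >-12, r--
l=0 r=14: -8+21=13 >-12, r--
l=0 r=13: -8+17=9 >-12, r--
l=0 r=12: -8+15=7 >-12, r--
l=0 r=11: -8+13=5 >-12, r--
l=0 r=10: -8+12=4 >-12, r--
l=0 r=9: -8+10=2 >-12, r--
l=0 r=8: -8+5=-3 >-12, r--
l=0 r=7: -8+4=-4 >-12, r--
l=0 r=6: -8+3=-5 >-12, r--
l=0 r=5: -8+1=-7 >-12, r--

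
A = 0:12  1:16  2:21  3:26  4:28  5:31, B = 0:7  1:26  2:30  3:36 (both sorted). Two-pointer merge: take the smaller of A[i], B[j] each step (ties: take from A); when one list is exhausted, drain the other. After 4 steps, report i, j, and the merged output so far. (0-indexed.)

i=3, j=1, merged so far=[7, 12, 16, 21]

i=0 j=0: A[i]=12>B[j]=7 take 7, j++
i=0 j=1: A[i]=12<=B[j]=26 take 12, i++
i=1 j=1: A[i]=16<=B[j]=26 take 16, i++
i=2 j=1: A[i]=21<=B[j]=26 take 21, i++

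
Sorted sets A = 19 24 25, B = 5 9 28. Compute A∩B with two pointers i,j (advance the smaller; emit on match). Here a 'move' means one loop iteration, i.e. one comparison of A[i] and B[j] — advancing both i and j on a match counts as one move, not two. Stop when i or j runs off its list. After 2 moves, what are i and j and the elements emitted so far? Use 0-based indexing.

i=0, j=2, emitted=[]

[i=0,j=0] 19>5 → j++
[i=0,j=1] 19>9 → j++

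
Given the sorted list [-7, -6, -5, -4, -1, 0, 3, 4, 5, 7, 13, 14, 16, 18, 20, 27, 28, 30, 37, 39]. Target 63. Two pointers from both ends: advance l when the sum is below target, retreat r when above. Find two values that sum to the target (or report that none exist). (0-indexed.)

no pair

[0,19] -7+39=32 <63 → l++
[1,19] -6+39=33 <63 → l++
[2,19] -5+39=34 <63 → l++
[3,19] -4+39=35 <63 → l++
[4,19] -1+39=38 <63 → l++
[5,19] 0+39=39 <63 → l++
[6,19] 3+39=42 <63 → l++
[7,19] 4+39=43 <63 → l++
[8,19] 5+39=44 <63 → l++
[9,19] 7+39=46 <63 → l++
[10,19] 13+39=52 <63 → l++
[11,19] 14+39=53 <63 → l++
[12,19] 16+39=55 <63 → l++
[13,19] 18+39=57 <63 → l++
[14,19] 20+39=59 <63 → l++
[15,19] 27+39=66 >63 → r--
[15,18] 27+37=64 >63 → r--
[15,17] 27+30=57 <63 → l++
[16,17] 28+30=58 <63 → l++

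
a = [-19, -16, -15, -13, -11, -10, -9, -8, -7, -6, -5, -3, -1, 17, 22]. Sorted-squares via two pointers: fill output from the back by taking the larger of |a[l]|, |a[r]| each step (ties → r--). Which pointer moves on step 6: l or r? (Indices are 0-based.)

l=0 r=14: |-19|<=|22| out[14]=484, r--
l=0 r=13: |-19|>|17| out[13]=361, l++
l=1 r=13: |-16|<=|17| out[12]=289, r--
l=1 r=12: |-16|>|-1| out[11]=256, l++
l=2 r=12: |-15|>|-1| out[10]=225, l++
l=3 r=12: |-13|>|-1| out[9]=169, l++

l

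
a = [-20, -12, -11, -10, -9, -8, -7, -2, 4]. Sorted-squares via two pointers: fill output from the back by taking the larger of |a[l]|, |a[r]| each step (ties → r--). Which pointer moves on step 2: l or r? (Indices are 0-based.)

l=0 r=8: |-20|>|4| out[8]=400, l++
l=1 r=8: |-12|>|4| out[7]=144, l++

l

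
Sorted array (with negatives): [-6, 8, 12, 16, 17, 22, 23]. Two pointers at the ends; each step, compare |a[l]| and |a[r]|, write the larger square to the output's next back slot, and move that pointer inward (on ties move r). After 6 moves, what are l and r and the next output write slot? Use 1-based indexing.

l=1, r=1, next write slot=1

[1,7] |-6|<=|23| out[7]=529 → r--
[1,6] |-6|<=|22| out[6]=484 → r--
[1,5] |-6|<=|17| out[5]=289 → r--
[1,4] |-6|<=|16| out[4]=256 → r--
[1,3] |-6|<=|12| out[3]=144 → r--
[1,2] |-6|<=|8| out[2]=64 → r--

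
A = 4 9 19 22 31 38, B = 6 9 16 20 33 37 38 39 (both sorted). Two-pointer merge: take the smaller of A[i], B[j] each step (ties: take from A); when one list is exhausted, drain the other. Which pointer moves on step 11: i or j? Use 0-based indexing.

j

[i=0,j=0] A[i]=4<=B[j]=6 take 4 → i++
[i=1,j=0] A[i]=9>B[j]=6 take 6 → j++
[i=1,j=1] A[i]=9<=B[j]=9 take 9 → i++
[i=2,j=1] A[i]=19>B[j]=9 take 9 → j++
[i=2,j=2] A[i]=19>B[j]=16 take 16 → j++
[i=2,j=3] A[i]=19<=B[j]=20 take 19 → i++
[i=3,j=3] A[i]=22>B[j]=20 take 20 → j++
[i=3,j=4] A[i]=22<=B[j]=33 take 22 → i++
[i=4,j=4] A[i]=31<=B[j]=33 take 31 → i++
[i=5,j=4] A[i]=38>B[j]=33 take 33 → j++
[i=5,j=5] A[i]=38>B[j]=37 take 37 → j++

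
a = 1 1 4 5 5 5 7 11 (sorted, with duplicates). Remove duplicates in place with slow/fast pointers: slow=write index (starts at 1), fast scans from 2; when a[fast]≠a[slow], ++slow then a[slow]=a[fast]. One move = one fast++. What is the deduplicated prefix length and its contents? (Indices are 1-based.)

length 5; prefix = [1, 4, 5, 7, 11]

(s=1,f=2) a[fast]=1=a[slow] dup → fast++
(s=1,f=3) a[fast]=4≠a[slow]=1 write a[2]=4 → slow++,fast++
(s=2,f=4) a[fast]=5≠a[slow]=4 write a[3]=5 → slow++,fast++
(s=3,f=5) a[fast]=5=a[slow] dup → fast++
(s=3,f=6) a[fast]=5=a[slow] dup → fast++
(s=3,f=7) a[fast]=7≠a[slow]=5 write a[4]=7 → slow++,fast++
(s=4,f=8) a[fast]=11≠a[slow]=7 write a[5]=11 → slow++,fast++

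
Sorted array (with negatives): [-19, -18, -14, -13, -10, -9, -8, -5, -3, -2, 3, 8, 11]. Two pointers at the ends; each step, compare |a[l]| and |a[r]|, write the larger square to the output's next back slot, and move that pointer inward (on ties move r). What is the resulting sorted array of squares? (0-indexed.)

l=0 r=12: |-19|>|11| out[12]=361, l++
l=1 r=12: |-18|>|11| out[11]=324, l++
l=2 r=12: |-14|>|11| out[10]=196, l++
l=3 r=12: |-13|>|11| out[9]=169, l++
l=4 r=12: |-10|<=|11| out[8]=121, r--
l=4 r=11: |-10|>|8| out[7]=100, l++
l=5 r=11: |-9|>|8| out[6]=81, l++
l=6 r=11: |-8|<=|8| out[5]=64, r--
l=6 r=10: |-8|>|3| out[4]=64, l++
l=7 r=10: |-5|>|3| out[3]=25, l++
l=8 r=10: |-3|<=|3| out[2]=9, r--
l=8 r=9: |-3|>|-2| out[1]=9, l++
l=9 r=9: |-2|<=|-2| out[0]=4, r--

[4, 9, 9, 25, 64, 64, 81, 100, 121, 169, 196, 324, 361]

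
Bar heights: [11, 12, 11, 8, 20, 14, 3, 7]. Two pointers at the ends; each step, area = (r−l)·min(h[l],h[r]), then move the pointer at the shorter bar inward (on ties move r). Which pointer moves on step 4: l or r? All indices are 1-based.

l

l=1 r=8: min(11,7)*7=49 best=49 *, r--
l=1 r=7: min(11,3)*6=18 best=49, r--
l=1 r=6: min(11,14)*5=55 best=55 *, l++
l=2 r=6: min(12,14)*4=48 best=55, l++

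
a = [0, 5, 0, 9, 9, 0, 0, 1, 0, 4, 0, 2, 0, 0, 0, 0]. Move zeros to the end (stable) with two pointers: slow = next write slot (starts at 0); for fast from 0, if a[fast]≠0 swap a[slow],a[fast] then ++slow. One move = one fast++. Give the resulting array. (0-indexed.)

(s=0,f=0) a[fast]=0 → fast++
(s=0,f=1) a[fast]=5≠0 swap→a[0]=5 → slow++,fast++
(s=1,f=2) a[fast]=0 → fast++
(s=1,f=3) a[fast]=9≠0 swap→a[1]=9 → slow++,fast++
(s=2,f=4) a[fast]=9≠0 swap→a[2]=9 → slow++,fast++
(s=3,f=5) a[fast]=0 → fast++
(s=3,f=6) a[fast]=0 → fast++
(s=3,f=7) a[fast]=1≠0 swap→a[3]=1 → slow++,fast++
(s=4,f=8) a[fast]=0 → fast++
(s=4,f=9) a[fast]=4≠0 swap→a[4]=4 → slow++,fast++
(s=5,f=10) a[fast]=0 → fast++
(s=5,f=11) a[fast]=2≠0 swap→a[5]=2 → slow++,fast++
(s=6,f=12) a[fast]=0 → fast++
(s=6,f=13) a[fast]=0 → fast++
(s=6,f=14) a[fast]=0 → fast++
(s=6,f=15) a[fast]=0 → fast++

[5, 9, 9, 1, 4, 2, 0, 0, 0, 0, 0, 0, 0, 0, 0, 0]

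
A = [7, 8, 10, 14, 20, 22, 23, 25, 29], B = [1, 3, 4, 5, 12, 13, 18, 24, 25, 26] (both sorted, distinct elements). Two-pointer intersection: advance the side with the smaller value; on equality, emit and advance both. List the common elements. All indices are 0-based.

intersection = [25]

[i=0,j=0] 7>1 → j++
[i=0,j=1] 7>3 → j++
[i=0,j=2] 7>4 → j++
[i=0,j=3] 7>5 → j++
[i=0,j=4] 7<12 → i++
[i=1,j=4] 8<12 → i++
[i=2,j=4] 10<12 → i++
[i=3,j=4] 14>12 → j++
[i=3,j=5] 14>13 → j++
[i=3,j=6] 14<18 → i++
[i=4,j=6] 20>18 → j++
[i=4,j=7] 20<24 → i++
[i=5,j=7] 22<24 → i++
[i=6,j=7] 23<24 → i++
[i=7,j=7] 25>24 → j++
[i=7,j=8] 25==25 emit → i++,j++
[i=8,j=9] 29>26 → j++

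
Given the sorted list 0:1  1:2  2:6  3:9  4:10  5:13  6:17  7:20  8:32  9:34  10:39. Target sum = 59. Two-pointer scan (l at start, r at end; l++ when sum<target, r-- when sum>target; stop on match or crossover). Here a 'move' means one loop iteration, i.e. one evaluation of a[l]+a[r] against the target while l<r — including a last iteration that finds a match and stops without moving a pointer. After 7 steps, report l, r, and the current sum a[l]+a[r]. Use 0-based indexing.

l=0 r=10: 1+39=40 <59, l++
l=1 r=10: 2+39=41 <59, l++
l=2 r=10: 6+39=45 <59, l++
l=3 r=10: 9+39=48 <59, l++
l=4 r=10: 10+39=49 <59, l++
l=5 r=10: 13+39=52 <59, l++
l=6 r=10: 17+39=56 <59, l++

l=7, r=10, sum=59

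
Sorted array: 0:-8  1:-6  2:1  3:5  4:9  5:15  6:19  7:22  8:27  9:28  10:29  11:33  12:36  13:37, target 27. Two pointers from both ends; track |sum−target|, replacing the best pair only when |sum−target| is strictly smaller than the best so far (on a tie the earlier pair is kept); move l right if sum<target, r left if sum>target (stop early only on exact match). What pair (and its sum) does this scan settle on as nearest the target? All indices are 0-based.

pair (-6, 33) with sum 27 (|Δ|=0)

l=0 r=13: -8+37=29 d=2 *, r--
l=0 r=12: -8+36=28 d=1 *, r--
l=0 r=11: -8+33=25 d=2, l++
l=1 r=11: -6+33=27 d=0 *, stop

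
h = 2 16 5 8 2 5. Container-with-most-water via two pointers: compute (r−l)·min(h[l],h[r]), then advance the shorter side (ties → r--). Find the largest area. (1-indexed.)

max area = 20

l=1 r=6: min(2,5)*5=10 best=10 *, l++
l=2 r=6: min(16,5)*4=20 best=20 *, r--
l=2 r=5: min(16,2)*3=6 best=20, r--
l=2 r=4: min(16,8)*2=16 best=20, r--
l=2 r=3: min(16,5)*1=5 best=20, r--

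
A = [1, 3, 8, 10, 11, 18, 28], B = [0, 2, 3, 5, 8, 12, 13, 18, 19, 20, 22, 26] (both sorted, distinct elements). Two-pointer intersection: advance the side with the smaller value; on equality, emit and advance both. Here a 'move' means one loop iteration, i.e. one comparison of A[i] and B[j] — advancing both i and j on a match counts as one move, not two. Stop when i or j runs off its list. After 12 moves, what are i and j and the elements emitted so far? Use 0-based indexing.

[i=0,j=0] 1>0 → j++
[i=0,j=1] 1<2 → i++
[i=1,j=1] 3>2 → j++
[i=1,j=2] 3==3 emit → i++,j++
[i=2,j=3] 8>5 → j++
[i=2,j=4] 8==8 emit → i++,j++
[i=3,j=5] 10<12 → i++
[i=4,j=5] 11<12 → i++
[i=5,j=5] 18>12 → j++
[i=5,j=6] 18>13 → j++
[i=5,j=7] 18==18 emit → i++,j++
[i=6,j=8] 28>19 → j++

i=6, j=9, emitted=[3, 8, 18]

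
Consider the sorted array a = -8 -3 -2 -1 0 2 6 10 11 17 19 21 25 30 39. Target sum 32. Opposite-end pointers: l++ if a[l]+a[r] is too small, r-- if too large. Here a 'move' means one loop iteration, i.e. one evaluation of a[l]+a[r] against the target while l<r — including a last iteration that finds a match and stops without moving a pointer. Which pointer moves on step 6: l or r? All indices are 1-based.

[1,15] -8+39=31 <32 → l++
[2,15] -3+39=36 >32 → r--
[2,14] -3+30=27 <32 → l++
[3,14] -2+30=28 <32 → l++
[4,14] -1+30=29 <32 → l++
[5,14] 0+30=30 <32 → l++

l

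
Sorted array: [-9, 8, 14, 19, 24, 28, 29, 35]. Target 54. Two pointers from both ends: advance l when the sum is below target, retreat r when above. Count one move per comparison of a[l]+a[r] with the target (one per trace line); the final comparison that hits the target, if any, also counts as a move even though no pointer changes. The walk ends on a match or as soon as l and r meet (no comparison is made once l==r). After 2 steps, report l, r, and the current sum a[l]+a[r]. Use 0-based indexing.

l=2, r=7, sum=49

l=0 r=7: -9+35=26 <54, l++
l=1 r=7: 8+35=43 <54, l++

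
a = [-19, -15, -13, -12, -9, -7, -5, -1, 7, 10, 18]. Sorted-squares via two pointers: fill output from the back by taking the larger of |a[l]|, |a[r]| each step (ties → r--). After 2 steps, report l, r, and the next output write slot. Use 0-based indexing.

l=1, r=9, next write slot=8

[0,10] |-19|>|18| out[10]=361 → l++
[1,10] |-15|<=|18| out[9]=324 → r--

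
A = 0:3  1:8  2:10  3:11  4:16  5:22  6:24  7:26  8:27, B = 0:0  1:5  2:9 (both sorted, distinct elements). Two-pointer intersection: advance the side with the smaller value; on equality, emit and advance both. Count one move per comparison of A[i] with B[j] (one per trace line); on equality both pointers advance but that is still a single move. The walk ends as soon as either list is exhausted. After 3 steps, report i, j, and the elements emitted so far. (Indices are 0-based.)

i=0 j=0: 3>0, j++
i=0 j=1: 3<5, i++
i=1 j=1: 8>5, j++

i=1, j=2, emitted=[]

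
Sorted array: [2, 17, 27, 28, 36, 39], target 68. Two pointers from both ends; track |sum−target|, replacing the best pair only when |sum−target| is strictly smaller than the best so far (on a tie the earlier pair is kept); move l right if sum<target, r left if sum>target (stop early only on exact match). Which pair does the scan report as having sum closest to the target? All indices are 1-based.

[1,6] 2+39=41 d=27 * → l++
[2,6] 17+39=56 d=12 * → l++
[3,6] 27+39=66 d=2 * → l++
[4,6] 28+39=67 d=1 * → l++
[5,6] 36+39=75 d=7 → r--

pair (28, 39) with sum 67 (|Δ|=1)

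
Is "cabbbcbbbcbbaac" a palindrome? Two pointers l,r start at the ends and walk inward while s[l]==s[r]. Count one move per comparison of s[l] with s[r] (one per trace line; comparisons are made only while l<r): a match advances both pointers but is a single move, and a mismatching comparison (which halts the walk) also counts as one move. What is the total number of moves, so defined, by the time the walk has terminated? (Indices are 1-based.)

3 moves

[1,15] 'c'=='c' → l++,r--
[2,14] 'a'=='a' → l++,r--
[3,13] 'b'!='a' → stop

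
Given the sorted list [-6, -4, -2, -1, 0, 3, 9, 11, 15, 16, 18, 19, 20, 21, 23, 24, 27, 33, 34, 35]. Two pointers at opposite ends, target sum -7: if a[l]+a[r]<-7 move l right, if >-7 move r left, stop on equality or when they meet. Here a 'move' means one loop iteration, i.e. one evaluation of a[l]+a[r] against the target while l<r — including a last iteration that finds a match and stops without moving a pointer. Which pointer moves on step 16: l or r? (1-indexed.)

r

l=1 r=20: -6+35=29 >-7, r--
l=1 r=19: -6+34=28 >-7, r--
l=1 r=18: -6+33=27 >-7, r--
l=1 r=17: -6+27=21 >-7, r--
l=1 r=16: -6+24=18 >-7, r--
l=1 r=15: -6+23=17 >-7, r--
l=1 r=14: -6+21=15 >-7, r--
l=1 r=13: -6+20=14 >-7, r--
l=1 r=12: -6+19=13 >-7, r--
l=1 r=11: -6+18=12 >-7, r--
l=1 r=10: -6+16=10 >-7, r--
l=1 r=9: -6+15=9 >-7, r--
l=1 r=8: -6+11=5 >-7, r--
l=1 r=7: -6+9=3 >-7, r--
l=1 r=6: -6+3=-3 >-7, r--
l=1 r=5: -6+0=-6 >-7, r--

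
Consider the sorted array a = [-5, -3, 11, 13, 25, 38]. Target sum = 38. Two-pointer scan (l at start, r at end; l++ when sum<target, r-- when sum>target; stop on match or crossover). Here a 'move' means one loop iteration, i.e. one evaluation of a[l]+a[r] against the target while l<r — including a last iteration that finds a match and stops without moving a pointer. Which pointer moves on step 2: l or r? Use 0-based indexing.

[0,5] -5+38=33 <38 → l++
[1,5] -3+38=35 <38 → l++

l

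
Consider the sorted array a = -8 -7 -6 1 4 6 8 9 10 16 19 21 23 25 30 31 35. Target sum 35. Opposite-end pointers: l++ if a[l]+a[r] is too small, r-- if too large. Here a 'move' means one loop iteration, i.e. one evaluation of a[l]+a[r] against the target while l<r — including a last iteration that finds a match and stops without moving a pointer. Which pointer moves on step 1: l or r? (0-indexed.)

l

[0,16] -8+35=27 <35 → l++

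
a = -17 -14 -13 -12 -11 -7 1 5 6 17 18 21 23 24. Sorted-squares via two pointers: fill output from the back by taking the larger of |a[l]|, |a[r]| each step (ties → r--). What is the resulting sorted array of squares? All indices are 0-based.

[1, 25, 36, 49, 121, 144, 169, 196, 289, 289, 324, 441, 529, 576]

l=0 r=13: |-17|<=|24| out[13]=576, r--
l=0 r=12: |-17|<=|23| out[12]=529, r--
l=0 r=11: |-17|<=|21| out[11]=441, r--
l=0 r=10: |-17|<=|18| out[10]=324, r--
l=0 r=9: |-17|<=|17| out[9]=289, r--
l=0 r=8: |-17|>|6| out[8]=289, l++
l=1 r=8: |-14|>|6| out[7]=196, l++
l=2 r=8: |-13|>|6| out[6]=169, l++
l=3 r=8: |-12|>|6| out[5]=144, l++
l=4 r=8: |-11|>|6| out[4]=121, l++
l=5 r=8: |-7|>|6| out[3]=49, l++
l=6 r=8: |1|<=|6| out[2]=36, r--
l=6 r=7: |1|<=|5| out[1]=25, r--
l=6 r=6: |1|<=|1| out[0]=1, r--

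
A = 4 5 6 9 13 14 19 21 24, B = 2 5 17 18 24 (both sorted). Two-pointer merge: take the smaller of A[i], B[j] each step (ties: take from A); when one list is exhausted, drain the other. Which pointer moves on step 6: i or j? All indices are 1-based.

i

i=1 j=1: A[i]=4>B[j]=2 take 2, j++
i=1 j=2: A[i]=4<=B[j]=5 take 4, i++
i=2 j=2: A[i]=5<=B[j]=5 take 5, i++
i=3 j=2: A[i]=6>B[j]=5 take 5, j++
i=3 j=3: A[i]=6<=B[j]=17 take 6, i++
i=4 j=3: A[i]=9<=B[j]=17 take 9, i++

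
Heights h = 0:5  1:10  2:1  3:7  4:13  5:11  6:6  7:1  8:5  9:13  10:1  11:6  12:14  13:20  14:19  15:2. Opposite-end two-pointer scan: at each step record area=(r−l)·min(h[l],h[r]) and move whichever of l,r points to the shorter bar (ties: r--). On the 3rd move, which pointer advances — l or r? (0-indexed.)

l

l=0 r=15: min(5,2)*15=30 best=30 *, r--
l=0 r=14: min(5,19)*14=70 best=70 *, l++
l=1 r=14: min(10,19)*13=130 best=130 *, l++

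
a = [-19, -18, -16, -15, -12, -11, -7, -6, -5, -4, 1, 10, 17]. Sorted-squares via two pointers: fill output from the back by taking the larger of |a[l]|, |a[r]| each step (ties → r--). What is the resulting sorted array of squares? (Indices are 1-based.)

[1, 16, 25, 36, 49, 100, 121, 144, 225, 256, 289, 324, 361]

l=1 r=13: |-19|>|17| out[13]=361, l++
l=2 r=13: |-18|>|17| out[12]=324, l++
l=3 r=13: |-16|<=|17| out[11]=289, r--
l=3 r=12: |-16|>|10| out[10]=256, l++
l=4 r=12: |-15|>|10| out[9]=225, l++
l=5 r=12: |-12|>|10| out[8]=144, l++
l=6 r=12: |-11|>|10| out[7]=121, l++
l=7 r=12: |-7|<=|10| out[6]=100, r--
l=7 r=11: |-7|>|1| out[5]=49, l++
l=8 r=11: |-6|>|1| out[4]=36, l++
l=9 r=11: |-5|>|1| out[3]=25, l++
l=10 r=11: |-4|>|1| out[2]=16, l++
l=11 r=11: |1|<=|1| out[1]=1, r--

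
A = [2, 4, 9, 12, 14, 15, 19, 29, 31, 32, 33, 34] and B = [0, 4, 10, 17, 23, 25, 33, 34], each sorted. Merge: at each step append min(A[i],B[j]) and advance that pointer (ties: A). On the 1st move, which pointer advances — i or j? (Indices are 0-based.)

j

[i=0,j=0] A[i]=2>B[j]=0 take 0 → j++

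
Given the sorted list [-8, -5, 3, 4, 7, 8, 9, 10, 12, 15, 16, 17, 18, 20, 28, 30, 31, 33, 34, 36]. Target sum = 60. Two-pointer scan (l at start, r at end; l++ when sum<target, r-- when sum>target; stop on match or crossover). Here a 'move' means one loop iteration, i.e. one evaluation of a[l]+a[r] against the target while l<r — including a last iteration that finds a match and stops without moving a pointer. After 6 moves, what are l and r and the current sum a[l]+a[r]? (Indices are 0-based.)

l=6, r=19, sum=45

l=0 r=19: -8+36=28 <60, l++
l=1 r=19: -5+36=31 <60, l++
l=2 r=19: 3+36=39 <60, l++
l=3 r=19: 4+36=40 <60, l++
l=4 r=19: 7+36=43 <60, l++
l=5 r=19: 8+36=44 <60, l++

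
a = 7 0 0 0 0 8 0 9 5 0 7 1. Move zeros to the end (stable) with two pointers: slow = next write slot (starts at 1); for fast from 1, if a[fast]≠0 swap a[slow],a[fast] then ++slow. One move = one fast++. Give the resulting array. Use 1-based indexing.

slow=1 fast=1: a[fast]=7≠0 swap→a[1]=7, slow++,fast++
slow=2 fast=2: a[fast]=0, fast++
slow=2 fast=3: a[fast]=0, fast++
slow=2 fast=4: a[fast]=0, fast++
slow=2 fast=5: a[fast]=0, fast++
slow=2 fast=6: a[fast]=8≠0 swap→a[2]=8, slow++,fast++
slow=3 fast=7: a[fast]=0, fast++
slow=3 fast=8: a[fast]=9≠0 swap→a[3]=9, slow++,fast++
slow=4 fast=9: a[fast]=5≠0 swap→a[4]=5, slow++,fast++
slow=5 fast=10: a[fast]=0, fast++
slow=5 fast=11: a[fast]=7≠0 swap→a[5]=7, slow++,fast++
slow=6 fast=12: a[fast]=1≠0 swap→a[6]=1, slow++,fast++

[7, 8, 9, 5, 7, 1, 0, 0, 0, 0, 0, 0]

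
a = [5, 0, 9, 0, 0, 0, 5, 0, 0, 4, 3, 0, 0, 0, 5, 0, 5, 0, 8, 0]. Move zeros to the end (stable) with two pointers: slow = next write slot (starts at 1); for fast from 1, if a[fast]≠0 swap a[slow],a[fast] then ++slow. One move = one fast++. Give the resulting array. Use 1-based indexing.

[5, 9, 5, 4, 3, 5, 5, 8, 0, 0, 0, 0, 0, 0, 0, 0, 0, 0, 0, 0]

slow=1 fast=1: a[fast]=5≠0 swap→a[1]=5, slow++,fast++
slow=2 fast=2: a[fast]=0, fast++
slow=2 fast=3: a[fast]=9≠0 swap→a[2]=9, slow++,fast++
slow=3 fast=4: a[fast]=0, fast++
slow=3 fast=5: a[fast]=0, fast++
slow=3 fast=6: a[fast]=0, fast++
slow=3 fast=7: a[fast]=5≠0 swap→a[3]=5, slow++,fast++
slow=4 fast=8: a[fast]=0, fast++
slow=4 fast=9: a[fast]=0, fast++
slow=4 fast=10: a[fast]=4≠0 swap→a[4]=4, slow++,fast++
slow=5 fast=11: a[fast]=3≠0 swap→a[5]=3, slow++,fast++
slow=6 fast=12: a[fast]=0, fast++
slow=6 fast=13: a[fast]=0, fast++
slow=6 fast=14: a[fast]=0, fast++
slow=6 fast=15: a[fast]=5≠0 swap→a[6]=5, slow++,fast++
slow=7 fast=16: a[fast]=0, fast++
slow=7 fast=17: a[fast]=5≠0 swap→a[7]=5, slow++,fast++
slow=8 fast=18: a[fast]=0, fast++
slow=8 fast=19: a[fast]=8≠0 swap→a[8]=8, slow++,fast++
slow=9 fast=20: a[fast]=0, fast++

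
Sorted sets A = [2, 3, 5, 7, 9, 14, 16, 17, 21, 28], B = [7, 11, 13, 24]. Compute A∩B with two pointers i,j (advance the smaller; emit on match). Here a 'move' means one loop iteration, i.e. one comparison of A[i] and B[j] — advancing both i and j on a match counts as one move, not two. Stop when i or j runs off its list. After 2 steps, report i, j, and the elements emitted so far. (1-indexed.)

i=3, j=1, emitted=[]

[i=1,j=1] 2<7 → i++
[i=2,j=1] 3<7 → i++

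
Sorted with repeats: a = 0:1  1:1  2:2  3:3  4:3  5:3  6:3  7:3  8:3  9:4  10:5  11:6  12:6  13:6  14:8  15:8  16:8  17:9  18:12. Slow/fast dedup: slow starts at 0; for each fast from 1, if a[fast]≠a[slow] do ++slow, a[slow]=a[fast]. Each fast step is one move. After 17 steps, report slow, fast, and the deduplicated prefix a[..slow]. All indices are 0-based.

slow=0 fast=1: a[fast]=1=a[slow] dup, fast++
slow=0 fast=2: a[fast]=2≠a[slow]=1 write a[1]=2, slow++,fast++
slow=1 fast=3: a[fast]=3≠a[slow]=2 write a[2]=3, slow++,fast++
slow=2 fast=4: a[fast]=3=a[slow] dup, fast++
slow=2 fast=5: a[fast]=3=a[slow] dup, fast++
slow=2 fast=6: a[fast]=3=a[slow] dup, fast++
slow=2 fast=7: a[fast]=3=a[slow] dup, fast++
slow=2 fast=8: a[fast]=3=a[slow] dup, fast++
slow=2 fast=9: a[fast]=4≠a[slow]=3 write a[3]=4, slow++,fast++
slow=3 fast=10: a[fast]=5≠a[slow]=4 write a[4]=5, slow++,fast++
slow=4 fast=11: a[fast]=6≠a[slow]=5 write a[5]=6, slow++,fast++
slow=5 fast=12: a[fast]=6=a[slow] dup, fast++
slow=5 fast=13: a[fast]=6=a[slow] dup, fast++
slow=5 fast=14: a[fast]=8≠a[slow]=6 write a[6]=8, slow++,fast++
slow=6 fast=15: a[fast]=8=a[slow] dup, fast++
slow=6 fast=16: a[fast]=8=a[slow] dup, fast++
slow=6 fast=17: a[fast]=9≠a[slow]=8 write a[7]=9, slow++,fast++

slow=7, fast=18, prefix=[1, 2, 3, 4, 5, 6, 8, 9]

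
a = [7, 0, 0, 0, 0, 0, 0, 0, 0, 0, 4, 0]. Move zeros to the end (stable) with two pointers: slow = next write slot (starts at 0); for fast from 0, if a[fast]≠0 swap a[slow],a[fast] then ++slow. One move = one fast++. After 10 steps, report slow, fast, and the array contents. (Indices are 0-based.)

(s=0,f=0) a[fast]=7≠0 swap→a[0]=7 → slow++,fast++
(s=1,f=1) a[fast]=0 → fast++
(s=1,f=2) a[fast]=0 → fast++
(s=1,f=3) a[fast]=0 → fast++
(s=1,f=4) a[fast]=0 → fast++
(s=1,f=5) a[fast]=0 → fast++
(s=1,f=6) a[fast]=0 → fast++
(s=1,f=7) a[fast]=0 → fast++
(s=1,f=8) a[fast]=0 → fast++
(s=1,f=9) a[fast]=0 → fast++

slow=1, fast=10, a=[7, 0, 0, 0, 0, 0, 0, 0, 0, 0, 4, 0]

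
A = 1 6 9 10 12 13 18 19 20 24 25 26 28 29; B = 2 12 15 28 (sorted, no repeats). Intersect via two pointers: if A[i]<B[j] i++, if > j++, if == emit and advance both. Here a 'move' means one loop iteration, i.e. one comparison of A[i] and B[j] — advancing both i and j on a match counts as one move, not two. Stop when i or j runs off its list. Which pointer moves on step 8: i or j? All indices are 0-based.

j

i=0 j=0: 1<2, i++
i=1 j=0: 6>2, j++
i=1 j=1: 6<12, i++
i=2 j=1: 9<12, i++
i=3 j=1: 10<12, i++
i=4 j=1: 12==12 emit, i++,j++
i=5 j=2: 13<15, i++
i=6 j=2: 18>15, j++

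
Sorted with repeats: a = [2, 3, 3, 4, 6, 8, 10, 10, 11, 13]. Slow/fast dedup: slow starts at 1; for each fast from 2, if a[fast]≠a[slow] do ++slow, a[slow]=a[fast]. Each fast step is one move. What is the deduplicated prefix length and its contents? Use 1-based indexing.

(s=1,f=2) a[fast]=3≠a[slow]=2 write a[2]=3 → slow++,fast++
(s=2,f=3) a[fast]=3=a[slow] dup → fast++
(s=2,f=4) a[fast]=4≠a[slow]=3 write a[3]=4 → slow++,fast++
(s=3,f=5) a[fast]=6≠a[slow]=4 write a[4]=6 → slow++,fast++
(s=4,f=6) a[fast]=8≠a[slow]=6 write a[5]=8 → slow++,fast++
(s=5,f=7) a[fast]=10≠a[slow]=8 write a[6]=10 → slow++,fast++
(s=6,f=8) a[fast]=10=a[slow] dup → fast++
(s=6,f=9) a[fast]=11≠a[slow]=10 write a[7]=11 → slow++,fast++
(s=7,f=10) a[fast]=13≠a[slow]=11 write a[8]=13 → slow++,fast++

length 8; prefix = [2, 3, 4, 6, 8, 10, 11, 13]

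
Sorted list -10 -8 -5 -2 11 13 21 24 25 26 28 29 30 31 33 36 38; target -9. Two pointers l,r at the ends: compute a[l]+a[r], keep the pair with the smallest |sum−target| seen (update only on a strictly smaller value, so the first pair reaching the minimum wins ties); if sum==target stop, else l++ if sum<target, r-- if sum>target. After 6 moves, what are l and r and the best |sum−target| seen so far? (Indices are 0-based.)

l=0 r=16: -10+38=28 d=37 *, r--
l=0 r=15: -10+36=26 d=35 *, r--
l=0 r=14: -10+33=23 d=32 *, r--
l=0 r=13: -10+31=21 d=30 *, r--
l=0 r=12: -10+30=20 d=29 *, r--
l=0 r=11: -10+29=19 d=28 *, r--

l=0, r=10, best |Δ|=28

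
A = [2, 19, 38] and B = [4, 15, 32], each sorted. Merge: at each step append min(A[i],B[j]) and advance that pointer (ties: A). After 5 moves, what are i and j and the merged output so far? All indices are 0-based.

i=2, j=3, merged so far=[2, 4, 15, 19, 32]

i=0 j=0: A[i]=2<=B[j]=4 take 2, i++
i=1 j=0: A[i]=19>B[j]=4 take 4, j++
i=1 j=1: A[i]=19>B[j]=15 take 15, j++
i=1 j=2: A[i]=19<=B[j]=32 take 19, i++
i=2 j=2: A[i]=38>B[j]=32 take 32, j++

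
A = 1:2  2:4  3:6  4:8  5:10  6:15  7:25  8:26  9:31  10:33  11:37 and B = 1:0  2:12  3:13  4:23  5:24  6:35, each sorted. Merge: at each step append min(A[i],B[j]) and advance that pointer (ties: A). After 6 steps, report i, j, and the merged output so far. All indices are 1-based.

i=6, j=2, merged so far=[0, 2, 4, 6, 8, 10]

i=1 j=1: A[i]=2>B[j]=0 take 0, j++
i=1 j=2: A[i]=2<=B[j]=12 take 2, i++
i=2 j=2: A[i]=4<=B[j]=12 take 4, i++
i=3 j=2: A[i]=6<=B[j]=12 take 6, i++
i=4 j=2: A[i]=8<=B[j]=12 take 8, i++
i=5 j=2: A[i]=10<=B[j]=12 take 10, i++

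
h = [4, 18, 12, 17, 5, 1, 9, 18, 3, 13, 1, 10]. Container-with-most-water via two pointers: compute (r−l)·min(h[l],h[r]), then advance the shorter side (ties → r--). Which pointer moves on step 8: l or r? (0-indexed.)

r

l=0 r=11: min(4,10)*11=44 best=44 *, l++
l=1 r=11: min(18,10)*10=100 best=100 *, r--
l=1 r=10: min(18,1)*9=9 best=100, r--
l=1 r=9: min(18,13)*8=104 best=104 *, r--
l=1 r=8: min(18,3)*7=21 best=104, r--
l=1 r=7: min(18,18)*6=108 best=108 *, r--
l=1 r=6: min(18,9)*5=45 best=108, r--
l=1 r=5: min(18,1)*4=4 best=108, r--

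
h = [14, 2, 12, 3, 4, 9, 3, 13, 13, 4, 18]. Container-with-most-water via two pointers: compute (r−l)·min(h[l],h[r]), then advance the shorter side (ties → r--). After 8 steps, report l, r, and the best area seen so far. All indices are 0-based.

[0,10] min(14,18)*10=140 best=140 * → l++
[1,10] min(2,18)*9=18 best=140 → l++
[2,10] min(12,18)*8=96 best=140 → l++
[3,10] min(3,18)*7=21 best=140 → l++
[4,10] min(4,18)*6=24 best=140 → l++
[5,10] min(9,18)*5=45 best=140 → l++
[6,10] min(3,18)*4=12 best=140 → l++
[7,10] min(13,18)*3=39 best=140 → l++

l=8, r=10, best area=140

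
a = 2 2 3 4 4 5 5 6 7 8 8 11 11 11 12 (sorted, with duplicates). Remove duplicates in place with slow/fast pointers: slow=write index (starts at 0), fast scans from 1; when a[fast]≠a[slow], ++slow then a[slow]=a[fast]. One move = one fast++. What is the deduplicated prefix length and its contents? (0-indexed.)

length 9; prefix = [2, 3, 4, 5, 6, 7, 8, 11, 12]

slow=0 fast=1: a[fast]=2=a[slow] dup, fast++
slow=0 fast=2: a[fast]=3≠a[slow]=2 write a[1]=3, slow++,fast++
slow=1 fast=3: a[fast]=4≠a[slow]=3 write a[2]=4, slow++,fast++
slow=2 fast=4: a[fast]=4=a[slow] dup, fast++
slow=2 fast=5: a[fast]=5≠a[slow]=4 write a[3]=5, slow++,fast++
slow=3 fast=6: a[fast]=5=a[slow] dup, fast++
slow=3 fast=7: a[fast]=6≠a[slow]=5 write a[4]=6, slow++,fast++
slow=4 fast=8: a[fast]=7≠a[slow]=6 write a[5]=7, slow++,fast++
slow=5 fast=9: a[fast]=8≠a[slow]=7 write a[6]=8, slow++,fast++
slow=6 fast=10: a[fast]=8=a[slow] dup, fast++
slow=6 fast=11: a[fast]=11≠a[slow]=8 write a[7]=11, slow++,fast++
slow=7 fast=12: a[fast]=11=a[slow] dup, fast++
slow=7 fast=13: a[fast]=11=a[slow] dup, fast++
slow=7 fast=14: a[fast]=12≠a[slow]=11 write a[8]=12, slow++,fast++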